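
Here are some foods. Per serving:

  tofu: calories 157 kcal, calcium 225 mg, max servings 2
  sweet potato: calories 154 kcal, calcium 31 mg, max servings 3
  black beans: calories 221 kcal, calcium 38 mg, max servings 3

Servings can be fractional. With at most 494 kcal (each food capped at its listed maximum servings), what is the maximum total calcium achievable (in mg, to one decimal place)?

486.2 mg

Calcium per kcal: tofu 1.433, sweet potato 0.2013, black beans 0.1719.
Take 2 servings of tofu: uses 314 kcal, +450.0 mg calcium (running total 450.0 mg).
Take 1.169 servings of sweet potato: uses 180 kcal, +36.2 mg calcium (running total 486.2 mg).
Filling greedily by calcium-per-kcal is optimal for one linear limit, giving 486.2 mg.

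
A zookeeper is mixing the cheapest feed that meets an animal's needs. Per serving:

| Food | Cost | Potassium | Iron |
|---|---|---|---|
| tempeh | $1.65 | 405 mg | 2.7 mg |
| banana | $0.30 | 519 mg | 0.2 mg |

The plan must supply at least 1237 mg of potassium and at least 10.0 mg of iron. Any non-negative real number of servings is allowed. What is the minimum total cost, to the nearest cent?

tempeh only: max(1237/405, 10.0/2.7) = 3.704 servings → $6.11.
banana only: max(1237/519, 10.0/0.2) = 50 servings → $15.00.
tempeh + banana with both targets exact would need a negative amount; discard.
So the least-cost plan costs $6.11.

$6.11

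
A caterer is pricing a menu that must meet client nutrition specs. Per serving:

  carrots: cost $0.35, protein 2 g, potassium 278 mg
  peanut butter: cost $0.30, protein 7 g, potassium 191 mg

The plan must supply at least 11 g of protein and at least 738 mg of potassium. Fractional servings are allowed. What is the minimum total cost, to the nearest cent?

$0.99

With two linear requirements the optimum uses one or two foods; enumerate the corners.
carrots only: max(11/2, 738/278) = 5.5 servings → $1.93.
peanut butter only: max(11/7, 738/191) = 3.864 servings → $1.16.
carrots + peanut butter with both tight: 1.96 servings and 1.012 servings → $0.99.
Cheapest feasible corner: $0.99.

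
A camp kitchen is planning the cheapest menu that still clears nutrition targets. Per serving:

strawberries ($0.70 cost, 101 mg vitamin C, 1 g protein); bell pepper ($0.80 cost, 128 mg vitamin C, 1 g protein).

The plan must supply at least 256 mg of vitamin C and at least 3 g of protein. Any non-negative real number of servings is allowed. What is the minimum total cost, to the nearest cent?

$2.10

strawberries only: max(256/101, 3/1) = 3 servings → $2.10.
bell pepper only: max(256/128, 3/1) = 3 servings → $2.40.
strawberries + bell pepper with both targets exact would need a negative amount; discard.
Cheapest feasible corner: $2.10.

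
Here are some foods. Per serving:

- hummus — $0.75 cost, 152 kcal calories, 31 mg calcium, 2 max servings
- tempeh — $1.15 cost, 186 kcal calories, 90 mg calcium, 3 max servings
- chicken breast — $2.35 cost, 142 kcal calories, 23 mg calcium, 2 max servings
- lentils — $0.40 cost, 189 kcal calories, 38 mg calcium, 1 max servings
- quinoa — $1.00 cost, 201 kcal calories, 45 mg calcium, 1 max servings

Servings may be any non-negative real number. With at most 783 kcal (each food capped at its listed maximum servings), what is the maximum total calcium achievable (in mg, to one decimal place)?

Calcium per kcal: tempeh 0.4839, quinoa 0.2239, hummus 0.2039, lentils 0.2011, chicken breast 0.162.
Take 3 servings of tempeh: uses 558 kcal, +270.0 mg calcium (running total 270.0 mg).
Take 1 serving of quinoa: uses 201 kcal, +45.0 mg calcium (running total 315.0 mg).
Take 0.1579 servings of hummus: uses 24 kcal, +4.9 mg calcium (running total 319.9 mg).
Filling greedily by calcium-per-kcal is optimal for one linear limit, giving 319.9 mg.

319.9 mg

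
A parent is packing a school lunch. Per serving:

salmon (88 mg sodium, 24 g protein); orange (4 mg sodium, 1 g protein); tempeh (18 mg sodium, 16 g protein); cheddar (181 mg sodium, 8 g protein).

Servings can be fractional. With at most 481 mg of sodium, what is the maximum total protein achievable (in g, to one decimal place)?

Protein per mg sodium: tempeh 0.8889, salmon 0.2727, orange 0.25, cheddar 0.0442.
With no serving limits, spend the whole sodium allowance on tempeh: 481 mg / 18 mg × 16 g = 427.6 g.

427.6 g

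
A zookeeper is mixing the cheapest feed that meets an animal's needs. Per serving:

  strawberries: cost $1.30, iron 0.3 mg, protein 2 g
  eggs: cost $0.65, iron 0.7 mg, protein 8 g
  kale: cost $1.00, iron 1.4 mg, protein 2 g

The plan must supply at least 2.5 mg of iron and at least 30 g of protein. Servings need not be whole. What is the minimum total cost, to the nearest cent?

$2.44

Two binding constraints pin down two serving amounts, so the optimal mix uses at most two foods. The candidates are each food alone (scaled to the tighter of iron/protein) and each pair with both constraints tight.
strawberries only: max(2.5/0.3, 30/2) = 15 servings → $19.50.
eggs only: max(2.5/0.7, 30/8) = 3.75 servings → $2.44.
kale only: max(2.5/1.4, 30/2) = 15 servings → $15.00.
strawberries + eggs: intersection lies outside the first quadrant.
strawberries + kale: intersection lies outside the first quadrant.
eggs + kale: the both-tight solution has a negative serving — not a feasible corner.
So the least-cost plan costs $2.44.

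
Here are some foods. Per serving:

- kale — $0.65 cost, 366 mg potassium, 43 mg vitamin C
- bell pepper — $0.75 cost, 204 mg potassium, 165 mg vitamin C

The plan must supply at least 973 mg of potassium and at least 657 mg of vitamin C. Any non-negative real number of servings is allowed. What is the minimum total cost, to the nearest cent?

kale only: max(973/366, 657/43) = 15.28 servings → $9.93.
bell pepper only: max(973/204, 657/165) = 4.77 servings → $3.58.
kale + bell pepper with both tight: 0.5137 servings and 3.848 servings → $3.22.
Cheapest feasible corner: $3.22.

$3.22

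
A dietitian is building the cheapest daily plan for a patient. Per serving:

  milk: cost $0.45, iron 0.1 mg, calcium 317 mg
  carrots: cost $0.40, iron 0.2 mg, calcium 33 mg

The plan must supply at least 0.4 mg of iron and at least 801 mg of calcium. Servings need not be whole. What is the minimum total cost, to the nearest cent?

milk only: max(0.4/0.1, 801/317) = 4 servings → $1.80.
carrots only: max(0.4/0.2, 801/33) = 24.27 servings → $9.71.
milk + carrots with both tight: 2.446 servings and 0.777 servings → $1.41.
The minimum over all feasible corners is $1.41.

$1.41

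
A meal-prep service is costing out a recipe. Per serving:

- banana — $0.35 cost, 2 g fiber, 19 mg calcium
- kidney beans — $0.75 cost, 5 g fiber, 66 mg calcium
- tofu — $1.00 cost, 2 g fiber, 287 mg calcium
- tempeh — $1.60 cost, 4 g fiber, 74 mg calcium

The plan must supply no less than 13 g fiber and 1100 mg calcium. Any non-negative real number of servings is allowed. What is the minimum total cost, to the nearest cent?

$4.44

A basic optimal solution has at most two foods positive. Try each food alone and each pair with both targets met exactly.
banana only: max(13/2, 1100/19) = 57.89 servings → $20.26.
kidney beans only: max(13/5, 1100/66) = 16.67 servings → $12.50.
tofu only: max(13/2, 1100/287) = 6.5 servings → $6.50.
tempeh only: max(13/4, 1100/74) = 14.86 servings → $23.78.
banana + kidney beans: intersection lies outside the first quadrant.
banana + tofu with both tight: 2.856 servings and 3.644 servings → $4.64.
banana + tempeh: intersection lies outside the first quadrant.
kidney beans + tofu with both tight: 1.175 servings and 3.563 servings → $4.44.
kidney beans + tempeh: the both-tight solution has a negative serving — not a feasible corner.
tofu + tempeh with both tight: 3.438 servings and 1.531 servings → $5.89.
So the least-cost plan costs $4.44.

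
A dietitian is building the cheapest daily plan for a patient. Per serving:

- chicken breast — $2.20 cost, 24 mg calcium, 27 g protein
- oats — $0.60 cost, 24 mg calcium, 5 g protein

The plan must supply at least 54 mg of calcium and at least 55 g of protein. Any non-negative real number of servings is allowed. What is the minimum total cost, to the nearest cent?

$4.53

The cheapest plan sits at a corner of the feasible region — with two constraints it uses at most two foods.
chicken breast only: max(54/24, 55/27) = 2.25 servings → $4.95.
oats only: max(54/24, 55/5) = 11 servings → $6.60.
chicken breast + oats with both tight: 1.989 servings and 0.2614 servings → $4.53.
Cheapest feasible corner: $4.53.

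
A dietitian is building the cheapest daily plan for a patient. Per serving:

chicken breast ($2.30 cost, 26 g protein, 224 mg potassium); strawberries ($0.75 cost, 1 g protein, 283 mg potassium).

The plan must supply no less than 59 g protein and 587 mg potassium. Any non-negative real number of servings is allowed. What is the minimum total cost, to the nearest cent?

$5.41

Minimising a linear cost over {protein ≥ 59, potassium ≥ 587, servings ≥ 0} — the optimum is at a vertex, using one or two foods.
chicken breast only: max(59/26, 587/224) = 2.621 servings → $6.03.
strawberries only: max(59/1, 587/283) = 59 servings → $44.25.
chicken breast + strawberries with both tight: 2.258 servings and 0.2868 servings → $5.41.
The minimum over all feasible corners is $5.41.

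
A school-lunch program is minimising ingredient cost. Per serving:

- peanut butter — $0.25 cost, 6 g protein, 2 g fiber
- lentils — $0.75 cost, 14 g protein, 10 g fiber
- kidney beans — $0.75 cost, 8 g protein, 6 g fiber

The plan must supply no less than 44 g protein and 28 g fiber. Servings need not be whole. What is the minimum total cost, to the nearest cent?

The cheapest plan sits at a corner of the feasible region — with two constraints it uses at most two foods.
peanut butter only: max(44/6, 28/2) = 14 servings → $3.50.
lentils only: max(44/14, 28/10) = 3.143 servings → $2.36.
kidney beans only: max(44/8, 28/6) = 5.5 servings → $4.12.
peanut butter + lentils with both tight: 1.5 servings and 2.5 servings → $2.25.
peanut butter + kidney beans with both tight: 2 servings and 4 servings → $3.50.
lentils + kidney beans: intersection lies outside the first quadrant.
The minimum over all feasible corners is $2.25.

$2.25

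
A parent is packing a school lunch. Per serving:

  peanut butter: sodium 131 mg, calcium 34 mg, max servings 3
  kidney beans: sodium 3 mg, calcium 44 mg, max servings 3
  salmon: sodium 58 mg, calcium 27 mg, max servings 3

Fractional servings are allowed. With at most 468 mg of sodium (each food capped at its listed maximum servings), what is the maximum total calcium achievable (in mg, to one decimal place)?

Calcium per mg sodium: kidney beans 14.67, salmon 0.4655, peanut butter 0.2595.
Take 3 servings of kidney beans: uses 9 mg sodium, +132.0 mg calcium (running total 132.0 mg).
Take 3 servings of salmon: uses 174 mg sodium, +81.0 mg calcium (running total 213.0 mg).
Take 2.176 servings of peanut butter: uses 285 mg sodium, +74.0 mg calcium (running total 287.0 mg).
Greedy by best ratio exhausts the sodium allowance optimally: 287.0 mg.

287.0 mg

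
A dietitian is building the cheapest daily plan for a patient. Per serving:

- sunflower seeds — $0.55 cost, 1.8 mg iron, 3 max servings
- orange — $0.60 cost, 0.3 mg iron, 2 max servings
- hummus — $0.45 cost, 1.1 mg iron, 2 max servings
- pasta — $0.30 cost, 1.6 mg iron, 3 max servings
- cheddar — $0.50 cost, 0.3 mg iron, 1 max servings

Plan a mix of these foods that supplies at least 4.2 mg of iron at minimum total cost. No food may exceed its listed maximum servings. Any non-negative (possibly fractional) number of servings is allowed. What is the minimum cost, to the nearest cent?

Cost per mg of iron: pasta $0.1875, sunflower seeds $0.3056, hummus $0.4091, cheddar $1.6667, orange $2.0000.
Take 2.625 servings of pasta: +4.2 mg iron for $0.79 (total $0.79, still need 0.0 mg).
Greedy by cheapest-per-mg is optimal for a single linear constraint, so the minimum cost is $0.79.

$0.79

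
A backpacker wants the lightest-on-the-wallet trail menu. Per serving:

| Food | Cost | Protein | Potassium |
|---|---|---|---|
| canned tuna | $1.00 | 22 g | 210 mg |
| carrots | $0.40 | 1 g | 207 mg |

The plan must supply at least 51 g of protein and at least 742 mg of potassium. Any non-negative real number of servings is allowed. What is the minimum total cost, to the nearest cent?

The cheapest plan sits at a corner of the feasible region — with two constraints it uses at most two foods.
canned tuna only: max(51/22, 742/210) = 3.533 servings → $3.53.
carrots only: max(51/1, 742/207) = 51 servings → $20.40.
canned tuna + carrots with both tight: 2.259 servings and 1.292 servings → $2.78.
The minimum over all feasible corners is $2.78.

$2.78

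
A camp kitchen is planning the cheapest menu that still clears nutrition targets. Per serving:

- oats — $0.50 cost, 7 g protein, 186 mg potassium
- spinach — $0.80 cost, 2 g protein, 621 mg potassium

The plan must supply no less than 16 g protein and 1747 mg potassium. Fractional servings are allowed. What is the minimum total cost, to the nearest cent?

$2.67

The cheapest plan sits at a corner of the feasible region — with two constraints it uses at most two foods.
oats only: max(16/7, 1747/186) = 9.392 servings → $4.70.
spinach only: max(16/2, 1747/621) = 8 servings → $6.40.
oats + spinach with both tight: 1.621 servings and 2.328 servings → $2.67.
So the least-cost plan costs $2.67.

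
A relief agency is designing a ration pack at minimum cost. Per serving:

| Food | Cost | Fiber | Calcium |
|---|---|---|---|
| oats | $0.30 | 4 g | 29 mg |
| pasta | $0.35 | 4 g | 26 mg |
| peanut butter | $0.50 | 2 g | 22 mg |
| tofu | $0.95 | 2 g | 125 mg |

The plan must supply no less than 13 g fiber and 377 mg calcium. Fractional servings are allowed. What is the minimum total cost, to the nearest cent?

oats only: max(13/4, 377/29) = 13 servings → $3.90.
pasta only: max(13/4, 377/26) = 14.5 servings → $5.08.
peanut butter only: max(13/2, 377/22) = 17.14 servings → $8.57.
tofu only: max(13/2, 377/125) = 6.5 servings → $6.17.
oats + pasta with both targets exact would need a negative amount; discard.
oats + peanut butter: the both-tight solution has a negative serving — not a feasible corner.
oats + tofu with both tight: 1.971 servings and 2.559 servings → $3.02.
pasta + peanut butter: the both-tight solution has a negative serving — not a feasible corner.
pasta + tofu with both tight: 1.944 servings and 2.612 servings → $3.16.
peanut butter + tofu with both tight: 4.228 servings and 2.272 servings → $4.27.
Cheapest feasible corner: $3.02.

$3.02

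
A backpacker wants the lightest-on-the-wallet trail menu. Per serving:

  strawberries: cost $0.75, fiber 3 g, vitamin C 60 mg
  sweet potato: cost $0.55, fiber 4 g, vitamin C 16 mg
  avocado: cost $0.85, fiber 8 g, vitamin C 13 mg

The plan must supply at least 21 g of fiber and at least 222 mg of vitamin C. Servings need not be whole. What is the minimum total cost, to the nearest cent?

$3.70

Two binding constraints pin down two serving amounts, so the optimal mix uses at most two foods. The candidates are each food alone (scaled to the tighter of fiber/vitamin C) and each pair with both constraints tight.
strawberries only: max(21/3, 222/60) = 7 servings → $5.25.
sweet potato only: max(21/4, 222/16) = 13.88 servings → $7.63.
avocado only: max(21/8, 222/13) = 17.08 servings → $14.52.
strawberries + sweet potato with both tight: 2.875 servings and 3.094 servings → $3.86.
strawberries + avocado with both tight: 3.408 servings and 1.347 servings → $3.70.
sweet potato + avocado with both targets exact would need a negative amount; discard.
Cheapest feasible corner: $3.70.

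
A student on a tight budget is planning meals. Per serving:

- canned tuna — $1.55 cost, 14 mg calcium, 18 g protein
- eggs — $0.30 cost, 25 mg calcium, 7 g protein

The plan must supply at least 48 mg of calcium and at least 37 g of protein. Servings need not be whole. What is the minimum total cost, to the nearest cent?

$1.59

At the optimum either one food covers both requirements or two foods hit both targets exactly; no other combination can be cheaper.
canned tuna only: max(48/14, 37/18) = 3.429 servings → $5.31.
eggs only: max(48/25, 37/7) = 5.286 servings → $1.59.
canned tuna + eggs with both tight: 1.673 servings and 0.983 servings → $2.89.
Cheapest feasible corner: $1.59.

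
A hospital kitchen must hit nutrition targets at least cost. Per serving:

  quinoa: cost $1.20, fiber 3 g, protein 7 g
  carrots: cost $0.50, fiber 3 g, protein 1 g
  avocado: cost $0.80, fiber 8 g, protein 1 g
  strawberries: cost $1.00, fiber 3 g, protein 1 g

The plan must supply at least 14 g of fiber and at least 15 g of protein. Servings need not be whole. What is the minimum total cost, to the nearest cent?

A basic optimal solution has at most two foods positive. Try each food alone and each pair with both targets met exactly.
quinoa only: max(14/3, 15/7) = 4.667 servings → $5.60.
carrots only: max(14/3, 15/1) = 15 servings → $7.50.
avocado only: max(14/8, 15/1) = 15 servings → $12.00.
strawberries only: max(14/3, 15/1) = 15 servings → $15.00.
quinoa + carrots with both tight: 1.722 servings and 2.944 servings → $3.54.
quinoa + avocado with both tight: 2 servings and 1 serving → $3.20.
quinoa + strawberries with both tight: 1.722 servings and 2.944 servings → $5.01.
carrots + avocado with both targets exact would need a negative amount; discard.
carrots + strawberries (both tight): parallel constraints — no distinct corner.
avocado + strawberries: the both-tight solution has a negative serving — not a feasible corner.
Cheapest feasible corner: $3.20.

$3.20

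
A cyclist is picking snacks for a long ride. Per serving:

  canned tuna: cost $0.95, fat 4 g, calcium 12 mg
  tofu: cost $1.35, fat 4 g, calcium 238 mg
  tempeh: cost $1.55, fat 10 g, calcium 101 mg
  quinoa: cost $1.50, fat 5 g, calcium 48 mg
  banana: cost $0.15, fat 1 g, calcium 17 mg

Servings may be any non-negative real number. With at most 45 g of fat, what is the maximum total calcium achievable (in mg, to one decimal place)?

2677.5 mg

Calcium per g fat: tofu 59.5, banana 17, tempeh 10.1, quinoa 9.6, canned tuna 3.
With no serving limits, spend the whole fat allowance on tofu: 45 g / 4 g × 238 mg = 2677.5 mg.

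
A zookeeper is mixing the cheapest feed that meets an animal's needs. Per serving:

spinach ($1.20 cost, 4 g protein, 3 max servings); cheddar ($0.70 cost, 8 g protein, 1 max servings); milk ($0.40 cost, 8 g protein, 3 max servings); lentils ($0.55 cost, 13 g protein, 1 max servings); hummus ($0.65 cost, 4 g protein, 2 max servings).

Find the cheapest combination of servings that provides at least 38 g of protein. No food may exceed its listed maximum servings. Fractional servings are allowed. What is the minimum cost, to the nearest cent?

$1.84

Cost per g of protein: lentils $0.0423, milk $0.0500, cheddar $0.0875, hummus $0.1625, spinach $0.3000.
Take 1 serving of lentils: +13.0 g protein for $0.55 (total $0.55, still need 25.0 g).
Take 3 servings of milk: +24.0 g protein for $1.20 (total $1.75, still need 1.0 g).
Take 0.125 servings of cheddar: +1.0 g protein for $0.09 (total $1.84, still need 0.0 g).
Filling from the cheapest source first is optimal under one linear minimum: $1.84.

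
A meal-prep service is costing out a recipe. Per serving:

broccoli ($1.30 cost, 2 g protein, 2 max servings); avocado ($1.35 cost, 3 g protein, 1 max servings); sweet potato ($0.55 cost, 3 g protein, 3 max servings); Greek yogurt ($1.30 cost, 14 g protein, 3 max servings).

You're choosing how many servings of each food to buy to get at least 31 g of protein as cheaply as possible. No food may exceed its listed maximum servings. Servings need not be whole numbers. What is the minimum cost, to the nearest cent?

Cost per g of protein: Greek yogurt $0.0929, sweet potato $0.1833, avocado $0.4500, broccoli $0.6500.
Take 2.214 servings of Greek yogurt: +31.0 g protein for $2.88 (total $2.88, still need 0.0 g).
Filling from the cheapest source first is optimal under one linear minimum: $2.88.

$2.88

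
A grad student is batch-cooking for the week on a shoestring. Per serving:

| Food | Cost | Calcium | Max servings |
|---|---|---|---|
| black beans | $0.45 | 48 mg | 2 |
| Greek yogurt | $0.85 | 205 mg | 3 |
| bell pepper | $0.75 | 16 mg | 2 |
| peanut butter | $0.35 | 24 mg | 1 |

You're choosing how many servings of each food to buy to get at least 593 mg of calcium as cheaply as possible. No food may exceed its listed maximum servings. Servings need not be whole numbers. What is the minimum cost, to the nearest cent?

Cost per mg of calcium: Greek yogurt $0.0041, black beans $0.0094, peanut butter $0.0146, bell pepper $0.0469.
Take 2.893 servings of Greek yogurt: +593.0 mg calcium for $2.46 (total $2.46, still need 0.0 mg).
Filling from the cheapest source first is optimal under one linear minimum: $2.46.

$2.46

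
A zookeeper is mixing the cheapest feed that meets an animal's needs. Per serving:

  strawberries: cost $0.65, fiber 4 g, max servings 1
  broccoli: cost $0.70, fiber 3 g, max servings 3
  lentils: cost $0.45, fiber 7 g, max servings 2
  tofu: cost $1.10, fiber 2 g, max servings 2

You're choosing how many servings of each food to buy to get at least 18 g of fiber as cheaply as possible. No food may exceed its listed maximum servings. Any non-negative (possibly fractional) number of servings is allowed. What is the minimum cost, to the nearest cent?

Cost per g of fiber: lentils $0.0643, strawberries $0.1625, broccoli $0.2333, tofu $0.5500.
Take 2 servings of lentils: +14.0 g fiber for $0.90 (total $0.90, still need 4.0 g).
Take 1 serving of strawberries: +4.0 g fiber for $0.65 (total $1.55, still need 0.0 g).
Greedy by cheapest-per-g is optimal for a single linear constraint, so the minimum cost is $1.55.

$1.55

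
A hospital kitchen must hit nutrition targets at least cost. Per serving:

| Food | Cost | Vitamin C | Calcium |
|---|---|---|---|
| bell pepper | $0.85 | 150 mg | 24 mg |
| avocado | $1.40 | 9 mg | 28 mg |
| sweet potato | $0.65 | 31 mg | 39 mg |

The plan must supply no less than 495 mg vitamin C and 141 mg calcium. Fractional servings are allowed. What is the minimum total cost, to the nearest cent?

With two linear requirements the optimum uses one or two foods; enumerate the corners.
bell pepper only: max(495/150, 141/24) = 5.875 servings → $4.99.
avocado only: max(495/9, 141/28) = 55 servings → $77.00.
sweet potato only: max(495/31, 141/39) = 15.97 servings → $10.38.
bell pepper + avocado with both tight: 3.16 servings and 2.327 servings → $5.94.
bell pepper + sweet potato with both tight: 2.925 servings and 1.816 servings → $3.67.
avocado + sweet potato: the both-tight solution has a negative serving — not a feasible corner.
The minimum over all feasible corners is $3.67.

$3.67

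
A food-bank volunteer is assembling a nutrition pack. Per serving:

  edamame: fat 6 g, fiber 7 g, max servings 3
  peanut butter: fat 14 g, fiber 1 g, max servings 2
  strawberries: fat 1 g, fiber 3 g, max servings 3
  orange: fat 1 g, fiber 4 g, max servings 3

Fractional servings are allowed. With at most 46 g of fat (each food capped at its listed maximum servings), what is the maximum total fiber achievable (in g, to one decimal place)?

43.6 g

Fiber per g fat: orange 4, strawberries 3, edamame 1.167, peanut butter 0.07143.
Take 3 servings of orange: uses 3 g fat, +12.0 g fiber (running total 12.0 g).
Take 3 servings of strawberries: uses 3 g fat, +9.0 g fiber (running total 21.0 g).
Take 3 servings of edamame: uses 18 g fat, +21.0 g fiber (running total 42.0 g).
Take 1.571 servings of peanut butter: uses 22 g fat, +1.6 g fiber (running total 43.6 g).
Filling greedily by fiber-per-g fat is optimal for one linear limit, giving 43.6 g.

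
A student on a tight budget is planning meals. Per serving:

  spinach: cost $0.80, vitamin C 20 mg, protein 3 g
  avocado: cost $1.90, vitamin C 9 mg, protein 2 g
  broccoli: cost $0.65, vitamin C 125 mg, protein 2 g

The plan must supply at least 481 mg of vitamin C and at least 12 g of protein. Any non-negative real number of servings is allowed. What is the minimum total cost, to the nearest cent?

This is a tiny linear program; its minimum lies at a vertex of the feasible set. List the vertices and price them.
spinach only: max(481/20, 12/3) = 24.05 servings → $19.24.
avocado only: max(481/9, 12/2) = 53.44 servings → $101.54.
broccoli only: max(481/125, 12/2) = 6 servings → $3.90.
spinach + avocado with both targets exact would need a negative amount; discard.
spinach + broccoli with both tight: 1.606 servings and 3.591 servings → $3.62.
avocado + broccoli with both tight: 2.319 servings and 3.681 servings → $6.80.
So the least-cost plan costs $3.62.

$3.62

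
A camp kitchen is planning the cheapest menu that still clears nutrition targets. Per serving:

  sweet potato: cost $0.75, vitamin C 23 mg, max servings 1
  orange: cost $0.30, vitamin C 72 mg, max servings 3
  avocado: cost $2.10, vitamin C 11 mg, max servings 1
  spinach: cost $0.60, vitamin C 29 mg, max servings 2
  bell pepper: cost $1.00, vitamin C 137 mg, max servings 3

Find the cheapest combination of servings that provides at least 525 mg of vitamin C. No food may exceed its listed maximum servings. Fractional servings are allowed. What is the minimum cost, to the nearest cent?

Cost per mg of vitamin C: orange $0.0042, bell pepper $0.0073, spinach $0.0207, sweet potato $0.0326, avocado $0.1909.
Take 3 servings of orange: +216.0 mg vitamin C for $0.90 (total $0.90, still need 309.0 mg).
Take 2.255 servings of bell pepper: +309.0 mg vitamin C for $2.26 (total $3.16, still need 0.0 mg).
Filling from the cheapest source first is optimal under one linear minimum: $3.16.

$3.16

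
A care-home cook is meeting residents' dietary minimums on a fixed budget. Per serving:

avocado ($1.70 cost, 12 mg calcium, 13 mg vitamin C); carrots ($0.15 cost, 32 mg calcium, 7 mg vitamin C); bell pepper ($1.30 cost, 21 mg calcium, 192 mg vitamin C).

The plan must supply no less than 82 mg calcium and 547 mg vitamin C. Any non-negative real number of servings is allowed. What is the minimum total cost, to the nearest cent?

$3.78

Minimising a linear cost over {calcium ≥ 82, vitamin C ≥ 547, servings ≥ 0} — the optimum is at a vertex, using one or two foods.
avocado only: max(82/12, 547/13) = 42.08 servings → $71.53.
carrots only: max(82/32, 547/7) = 78.14 servings → $11.72.
bell pepper only: max(82/21, 547/192) = 3.905 servings → $5.08.
avocado + carrots: the both-tight solution has a negative serving — not a feasible corner.
avocado + bell pepper with both tight: 2.096 servings and 2.707 servings → $7.08.
carrots + bell pepper with both tight: 0.7099 servings and 2.823 servings → $3.78.
The minimum over all feasible corners is $3.78.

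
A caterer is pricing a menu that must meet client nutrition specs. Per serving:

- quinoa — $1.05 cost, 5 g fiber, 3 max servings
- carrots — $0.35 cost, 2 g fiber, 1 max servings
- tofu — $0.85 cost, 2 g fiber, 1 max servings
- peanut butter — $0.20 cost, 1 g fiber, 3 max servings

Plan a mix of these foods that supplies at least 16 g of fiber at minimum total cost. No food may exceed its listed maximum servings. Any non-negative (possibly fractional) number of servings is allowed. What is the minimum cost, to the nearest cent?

$3.26

Cost per g of fiber: carrots $0.1750, peanut butter $0.2000, quinoa $0.2100, tofu $0.4250.
Take 1 serving of carrots: +2.0 g fiber for $0.35 (total $0.35, still need 14.0 g).
Take 3 servings of peanut butter: +3.0 g fiber for $0.60 (total $0.95, still need 11.0 g).
Take 2.2 servings of quinoa: +11.0 g fiber for $2.31 (total $3.26, still need 0.0 g).
Filling from the cheapest source first is optimal under one linear minimum: $3.26.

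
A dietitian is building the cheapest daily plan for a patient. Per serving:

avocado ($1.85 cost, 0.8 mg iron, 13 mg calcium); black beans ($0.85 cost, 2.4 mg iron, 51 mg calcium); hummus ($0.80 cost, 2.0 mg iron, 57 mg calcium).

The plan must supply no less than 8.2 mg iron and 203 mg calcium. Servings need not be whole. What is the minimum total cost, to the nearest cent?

For a min-cost LP with two ≥-constraints, a basic feasible solution has at most two positive variables.
avocado only: max(8.2/0.8, 203/13) = 15.62 servings → $28.89.
black beans only: max(8.2/2.4, 203/51) = 3.98 servings → $3.38.
hummus only: max(8.2/2.0, 203/57) = 4.1 servings → $3.28.
avocado + black beans with both targets exact would need a negative amount; discard.
avocado + hummus with both tight: 3.133 servings and 2.847 servings → $8.07.
black beans + hummus with both tight: 1.764 servings and 1.983 servings → $3.09.
So the least-cost plan costs $3.09.

$3.09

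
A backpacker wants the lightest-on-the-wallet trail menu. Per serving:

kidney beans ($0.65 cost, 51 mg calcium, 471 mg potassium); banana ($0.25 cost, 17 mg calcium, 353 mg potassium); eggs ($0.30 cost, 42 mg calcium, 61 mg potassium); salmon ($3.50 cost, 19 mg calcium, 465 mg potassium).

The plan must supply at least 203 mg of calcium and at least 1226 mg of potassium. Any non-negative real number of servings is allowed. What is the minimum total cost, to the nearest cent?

With two linear requirements the optimum uses one or two foods; enumerate the corners.
kidney beans only: max(203/51, 1226/471) = 3.98 servings → $2.59.
banana only: max(203/17, 1226/353) = 11.94 servings → $2.99.
eggs only: max(203/42, 1226/61) = 20.1 servings → $6.03.
salmon only: max(203/19, 1226/465) = 10.68 servings → $37.39.
kidney beans + banana: the both-tight solution has a negative serving — not a feasible corner.
kidney beans + eggs with both tight: 2.346 servings and 1.985 servings → $2.12.
kidney beans + salmon with both targets exact would need a negative amount; discard.
banana + eggs with both tight: 2.836 servings and 3.685 servings → $1.81.
banana + salmon: the both-tight solution has a negative serving — not a feasible corner.
eggs + salmon with both tight: 3.87 servings and 2.129 servings → $8.61.
Cheapest feasible corner: $1.81.

$1.81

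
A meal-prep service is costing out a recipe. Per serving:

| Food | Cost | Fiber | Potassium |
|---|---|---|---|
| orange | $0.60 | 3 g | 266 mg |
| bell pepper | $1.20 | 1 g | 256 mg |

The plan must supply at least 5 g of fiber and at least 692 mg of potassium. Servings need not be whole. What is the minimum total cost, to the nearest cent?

$1.56

The cheapest plan sits at a corner of the feasible region — with two constraints it uses at most two foods.
orange only: max(5/3, 692/266) = 2.602 servings → $1.56.
bell pepper only: max(5/1, 692/256) = 5 servings → $6.00.
orange + bell pepper with both tight: 1.171 servings and 1.486 servings → $2.49.
Cheapest feasible corner: $1.56.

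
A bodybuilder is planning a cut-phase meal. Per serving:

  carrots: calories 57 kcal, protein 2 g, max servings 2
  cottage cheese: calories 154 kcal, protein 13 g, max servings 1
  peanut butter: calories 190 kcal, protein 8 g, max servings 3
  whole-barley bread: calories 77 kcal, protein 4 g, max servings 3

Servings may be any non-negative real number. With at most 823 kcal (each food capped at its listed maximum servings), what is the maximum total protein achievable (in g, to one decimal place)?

Protein per kcal: cottage cheese 0.08442, whole-barley bread 0.05195, peanut butter 0.04211, carrots 0.03509.
Take 1 serving of cottage cheese: uses 154 kcal, +13.0 g protein (running total 13.0 g).
Take 3 servings of whole-barley bread: uses 231 kcal, +12.0 g protein (running total 25.0 g).
Take 2.305 servings of peanut butter: uses 438 kcal, +18.4 g protein (running total 43.4 g).
Greedy by best ratio exhausts the calories allowance optimally: 43.4 g.

43.4 g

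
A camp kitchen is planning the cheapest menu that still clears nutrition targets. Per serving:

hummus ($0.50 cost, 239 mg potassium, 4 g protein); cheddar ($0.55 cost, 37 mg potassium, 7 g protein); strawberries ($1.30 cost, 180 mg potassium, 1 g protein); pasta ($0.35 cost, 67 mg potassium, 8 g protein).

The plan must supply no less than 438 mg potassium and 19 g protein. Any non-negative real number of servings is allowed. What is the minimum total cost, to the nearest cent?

$1.27

hummus only: max(438/239, 19/4) = 4.75 servings → $2.38.
cheddar only: max(438/37, 19/7) = 11.84 servings → $6.51.
strawberries only: max(438/180, 19/1) = 19 servings → $24.70.
pasta only: max(438/67, 19/8) = 6.537 servings → $2.29.
hummus + cheddar with both tight: 1.55 servings and 1.829 servings → $1.78.
hummus + strawberries with both targets exact would need a negative amount; discard.
hummus + pasta with both tight: 1.357 servings and 1.696 servings → $1.27.
cheddar + strawberries with both tight: 2.438 servings and 1.932 servings → $3.85.
cheddar + pasta with both targets exact would need a negative amount; discard.
strawberries + pasta with both tight: 1.625 servings and 2.172 servings → $2.87.
The minimum over all feasible corners is $1.27.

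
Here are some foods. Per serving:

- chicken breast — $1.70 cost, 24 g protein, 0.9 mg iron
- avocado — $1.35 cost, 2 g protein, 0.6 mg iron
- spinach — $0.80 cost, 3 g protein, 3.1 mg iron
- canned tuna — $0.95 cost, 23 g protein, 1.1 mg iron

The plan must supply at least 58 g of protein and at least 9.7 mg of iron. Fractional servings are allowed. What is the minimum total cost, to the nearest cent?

$3.98

chicken breast only: max(58/24, 9.7/0.9) = 10.78 servings → $18.32.
avocado only: max(58/2, 9.7/0.6) = 29 servings → $39.15.
spinach only: max(58/3, 9.7/3.1) = 19.33 servings → $15.47.
canned tuna only: max(58/23, 9.7/1.1) = 8.818 servings → $8.38.
chicken breast + avocado with both tight: 1.222 servings and 14.33 servings → $21.43.
chicken breast + spinach with both tight: 2.102 servings and 2.519 servings → $5.59.
chicken breast + canned tuna with both targets exact would need a negative amount; discard.
avocado + spinach: intersection lies outside the first quadrant.
avocado + canned tuna with both tight: 13.73 servings and 1.328 servings → $19.80.
spinach + canned tuna with both tight: 2.343 servings and 2.216 servings → $3.98.
So the least-cost plan costs $3.98.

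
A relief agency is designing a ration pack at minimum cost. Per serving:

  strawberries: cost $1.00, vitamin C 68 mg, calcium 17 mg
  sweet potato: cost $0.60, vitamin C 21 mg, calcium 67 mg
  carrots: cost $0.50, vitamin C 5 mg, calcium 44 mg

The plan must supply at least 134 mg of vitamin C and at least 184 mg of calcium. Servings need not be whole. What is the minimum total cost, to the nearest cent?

$2.68

This is a tiny linear program; its minimum lies at a vertex of the feasible set. List the vertices and price them.
strawberries only: max(134/68, 184/17) = 10.82 servings → $10.82.
sweet potato only: max(134/21, 184/67) = 6.381 servings → $3.83.
carrots only: max(134/5, 184/44) = 26.8 servings → $13.40.
strawberries + sweet potato with both tight: 1.218 servings and 2.437 servings → $2.68.
strawberries + carrots with both tight: 1.712 servings and 3.52 servings → $3.47.
sweet potato + carrots: the both-tight solution has a negative serving — not a feasible corner.
Cheapest feasible corner: $2.68.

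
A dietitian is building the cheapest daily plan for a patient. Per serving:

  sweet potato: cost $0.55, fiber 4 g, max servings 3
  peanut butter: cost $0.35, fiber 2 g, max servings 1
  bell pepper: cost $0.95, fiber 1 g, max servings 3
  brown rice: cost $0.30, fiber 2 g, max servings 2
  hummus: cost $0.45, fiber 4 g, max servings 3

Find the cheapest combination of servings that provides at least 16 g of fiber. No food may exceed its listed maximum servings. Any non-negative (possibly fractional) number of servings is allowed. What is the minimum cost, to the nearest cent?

Cost per g of fiber: hummus $0.1125, sweet potato $0.1375, brown rice $0.1500, peanut butter $0.1750, bell pepper $0.9500.
Take 3 servings of hummus: +12.0 g fiber for $1.35 (total $1.35, still need 4.0 g).
Take 1 serving of sweet potato: +4.0 g fiber for $0.55 (total $1.90, still need 0.0 g).
Filling from the cheapest source first is optimal under one linear minimum: $1.90.

$1.90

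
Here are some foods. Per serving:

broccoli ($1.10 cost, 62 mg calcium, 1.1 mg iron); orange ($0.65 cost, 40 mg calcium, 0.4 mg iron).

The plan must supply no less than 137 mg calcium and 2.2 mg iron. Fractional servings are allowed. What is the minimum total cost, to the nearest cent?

$2.39

At the optimum either one food covers both requirements or two foods hit both targets exactly; no other combination can be cheaper.
broccoli only: max(137/62, 2.2/1.1) = 2.21 servings → $2.43.
orange only: max(137/40, 2.2/0.4) = 5.5 servings → $3.58.
broccoli + orange with both tight: 1.729 servings and 0.7448 servings → $2.39.
The minimum over all feasible corners is $2.39.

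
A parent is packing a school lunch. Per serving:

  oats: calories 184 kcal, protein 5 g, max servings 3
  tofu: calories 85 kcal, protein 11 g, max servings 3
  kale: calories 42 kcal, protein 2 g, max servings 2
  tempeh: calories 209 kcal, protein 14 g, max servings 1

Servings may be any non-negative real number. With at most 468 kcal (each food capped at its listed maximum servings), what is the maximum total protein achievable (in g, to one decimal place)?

Protein per kcal: tofu 0.1294, tempeh 0.06699, kale 0.04762, oats 0.02717.
Take 3 servings of tofu: uses 255 kcal, +33.0 g protein (running total 33.0 g).
Take 1 serving of tempeh: uses 209 kcal, +14.0 g protein (running total 47.0 g).
Take 0.09524 servings of kale: uses 4 kcal, +0.2 g protein (running total 47.2 g).
Filling greedily by protein-per-kcal is optimal for one linear limit, giving 47.2 g.

47.2 g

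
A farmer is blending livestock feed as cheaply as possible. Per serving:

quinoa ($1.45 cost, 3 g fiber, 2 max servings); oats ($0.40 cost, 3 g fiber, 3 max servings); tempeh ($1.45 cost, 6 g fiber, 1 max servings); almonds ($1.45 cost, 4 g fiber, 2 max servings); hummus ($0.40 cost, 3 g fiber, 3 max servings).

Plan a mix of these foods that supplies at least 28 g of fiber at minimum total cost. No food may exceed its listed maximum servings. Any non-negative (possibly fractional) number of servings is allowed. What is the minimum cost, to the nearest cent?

$5.30

Cost per g of fiber: oats $0.1333, hummus $0.1333, tempeh $0.2417, almonds $0.3625, quinoa $0.4833.
Take 3 servings of oats: +9.0 g fiber for $1.20 (total $1.20, still need 19.0 g).
Take 3 servings of hummus: +9.0 g fiber for $1.20 (total $2.40, still need 10.0 g).
Take 1 serving of tempeh: +6.0 g fiber for $1.45 (total $3.85, still need 4.0 g).
Take 1 serving of almonds: +4.0 g fiber for $1.45 (total $5.30, still need 0.0 g).
Greedy by cheapest-per-g is optimal for a single linear constraint, so the minimum cost is $5.30.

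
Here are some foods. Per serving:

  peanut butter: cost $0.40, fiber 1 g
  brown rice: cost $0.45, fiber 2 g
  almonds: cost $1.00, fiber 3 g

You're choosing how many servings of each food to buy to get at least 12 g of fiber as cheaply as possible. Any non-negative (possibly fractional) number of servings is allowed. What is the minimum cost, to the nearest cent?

Cost per g of fiber: brown rice $0.2250, almonds $0.3333, peanut butter $0.4000.
With no serving limits, use only brown rice: 12 g / 2 g = 6 servings × $0.45 = $2.70.

$2.70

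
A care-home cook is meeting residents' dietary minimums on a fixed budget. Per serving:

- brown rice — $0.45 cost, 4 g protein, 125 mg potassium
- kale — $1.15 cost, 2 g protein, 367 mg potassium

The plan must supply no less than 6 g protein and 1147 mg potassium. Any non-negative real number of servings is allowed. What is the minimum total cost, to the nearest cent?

Check every corner: each single food scaled to meet both minima, and each pair solved so both constraints bind.
brown rice only: max(6/4, 1147/125) = 9.176 servings → $4.13.
kale only: max(6/2, 1147/367) = 3.125 servings → $3.59.
brown rice + kale: intersection lies outside the first quadrant.
Cheapest feasible corner: $3.59.

$3.59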